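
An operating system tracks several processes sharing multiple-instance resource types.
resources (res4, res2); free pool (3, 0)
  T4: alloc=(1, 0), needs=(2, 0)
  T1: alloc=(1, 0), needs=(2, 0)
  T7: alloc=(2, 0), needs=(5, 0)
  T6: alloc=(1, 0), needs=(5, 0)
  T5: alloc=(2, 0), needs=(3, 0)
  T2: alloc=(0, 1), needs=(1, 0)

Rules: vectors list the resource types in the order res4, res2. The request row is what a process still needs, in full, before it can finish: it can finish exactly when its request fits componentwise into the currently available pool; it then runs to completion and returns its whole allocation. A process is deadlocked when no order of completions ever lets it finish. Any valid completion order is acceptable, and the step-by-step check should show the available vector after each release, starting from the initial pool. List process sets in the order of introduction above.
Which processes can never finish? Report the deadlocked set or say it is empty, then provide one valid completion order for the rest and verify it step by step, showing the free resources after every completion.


Nothing here is deadlocked.
Key observation: T2 can run right away; the returned allocation unlocks the remaining processes in turn.
One completion order for the rest: T2, T5, T7, T4, T6, T1. Walking it through:
  pool = (3, 0)
  T2: need (1, 0) fits (3, 0); releases (0, 1), pool now (3, 1)
  T5: need (3, 0) fits (3, 1); releases (2, 0), pool now (5, 1)
  T7: need (5, 0) fits (5, 1); releases (2, 0), pool now (7, 1)
  T4: need (2, 0) fits (7, 1); releases (1, 0), pool now (8, 1)
  T6: need (5, 0) fits (8, 1); releases (1, 0), pool now (9, 1)
  T1: need (2, 0) fits (9, 1); releases (1, 0), pool now (10, 1)


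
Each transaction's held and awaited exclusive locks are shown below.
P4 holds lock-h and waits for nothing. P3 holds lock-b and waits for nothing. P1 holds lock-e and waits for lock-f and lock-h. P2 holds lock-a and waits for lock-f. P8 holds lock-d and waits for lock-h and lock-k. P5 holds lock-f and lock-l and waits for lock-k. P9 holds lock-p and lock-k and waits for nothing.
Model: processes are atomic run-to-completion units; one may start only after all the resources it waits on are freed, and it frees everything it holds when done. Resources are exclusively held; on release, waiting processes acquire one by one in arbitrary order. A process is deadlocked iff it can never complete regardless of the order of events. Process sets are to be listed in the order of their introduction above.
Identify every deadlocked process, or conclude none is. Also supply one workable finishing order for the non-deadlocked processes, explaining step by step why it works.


Nothing here is deadlocked.
Key observation: all waits point, directly or indirectly, at processes that can finish, so nothing is permanently blocked.
One completion order for the rest: P4, P9, P5, P8, P1, P3, P2.
Verifying each step:
  P4: no waits; runs immediately, freeing lock-h
  P9: no waits; runs immediately, freeing lock-p and lock-k
  P5: everything it awaited (lock-k) is free; runs, freeing lock-f and lock-l
  P8: everything it awaited (lock-h and lock-k) is free; runs, freeing lock-d
  P1: everything it awaited (lock-f and lock-h) is free; runs, freeing lock-e
  P3: no waits; runs immediately, freeing lock-b
  P2: everything it awaited (lock-f) is free; runs, freeing lock-a


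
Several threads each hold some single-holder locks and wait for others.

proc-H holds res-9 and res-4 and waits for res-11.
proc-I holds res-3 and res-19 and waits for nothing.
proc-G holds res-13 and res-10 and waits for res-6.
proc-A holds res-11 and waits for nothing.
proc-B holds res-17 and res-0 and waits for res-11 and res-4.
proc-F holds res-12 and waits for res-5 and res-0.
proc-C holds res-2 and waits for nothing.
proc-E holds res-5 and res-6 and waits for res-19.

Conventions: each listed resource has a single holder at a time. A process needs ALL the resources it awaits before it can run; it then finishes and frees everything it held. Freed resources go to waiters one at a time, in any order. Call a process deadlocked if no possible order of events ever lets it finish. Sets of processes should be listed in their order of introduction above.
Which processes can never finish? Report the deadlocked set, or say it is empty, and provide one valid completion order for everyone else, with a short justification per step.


The deadlocked set is empty.
Key observation: although several processes wait, no cycle exists — each chain bottoms out at a free runner.
A valid finishing order for the others: proc-C, proc-A, proc-I, proc-E, proc-G, proc-H, proc-B, proc-F.
Walking it through:
  proc-C waits on nothing -> runs at once and releases res-2
  proc-A waits on nothing -> runs at once and releases res-11
  proc-I waits on nothing -> runs at once and releases res-3 and res-19
  proc-E: everything it awaited (res-19) is free; runs, freeing res-5 and res-6
  proc-G: everything it awaited (res-6) is free; runs, freeing res-13 and res-10
  proc-H: everything it awaited (res-11) is free; runs, freeing res-9 and res-4
  proc-B: everything it awaited (res-11 and res-4) is free; runs, freeing res-17 and res-0
  proc-F: everything it awaited (res-5 and res-0) is free; runs, freeing res-12


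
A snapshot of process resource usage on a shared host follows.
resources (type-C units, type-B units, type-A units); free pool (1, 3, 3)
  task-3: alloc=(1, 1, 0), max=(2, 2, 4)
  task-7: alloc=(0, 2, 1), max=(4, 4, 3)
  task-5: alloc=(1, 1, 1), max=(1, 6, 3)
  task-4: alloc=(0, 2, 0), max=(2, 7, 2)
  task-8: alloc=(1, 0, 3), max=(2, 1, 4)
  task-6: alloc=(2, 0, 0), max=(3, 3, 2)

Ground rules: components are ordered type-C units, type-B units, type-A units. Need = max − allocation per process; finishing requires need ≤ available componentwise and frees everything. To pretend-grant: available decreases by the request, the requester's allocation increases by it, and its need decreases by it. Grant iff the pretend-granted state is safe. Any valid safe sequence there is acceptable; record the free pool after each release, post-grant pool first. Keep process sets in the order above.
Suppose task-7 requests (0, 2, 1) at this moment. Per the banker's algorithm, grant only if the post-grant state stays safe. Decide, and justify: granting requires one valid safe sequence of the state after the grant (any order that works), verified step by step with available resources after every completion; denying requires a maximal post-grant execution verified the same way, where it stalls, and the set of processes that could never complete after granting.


DENY. Granting would leave the state unsafe.
Key observation: after task-8, task-3 the pool peaks at (3, 2, 5), and each blocked process is short somewhere: task-7 on type-C units; task-5 on type-B units; task-4 on type-B units; task-6 on type-B units.
Pretend the grant happened; the run task-8, task-3 goes as far as possible. Check, step by step:
  pool = (1, 1, 2)
  task-8: need (1, 1, 1) fits (1, 1, 2); releases (1, 0, 3), pool now (2, 1, 5)
  task-3: need (1, 1, 4) fits (2, 1, 5); releases (1, 1, 0), pool now (3, 2, 5)
  blocked: task-7 wants (4, 0, 1), pool (3, 2, 5) — not enough type-C units
  blocked: task-5 wants (0, 5, 2), pool (3, 2, 5) — not enough type-B units
  blocked: task-4 wants (2, 5, 2), pool (3, 2, 5) — not enough type-B units
  blocked: task-6 wants (1, 3, 2), pool (3, 2, 5) — not enough type-B units
Had the request been granted, task-7, task-5, task-4 and task-6 could never finish.


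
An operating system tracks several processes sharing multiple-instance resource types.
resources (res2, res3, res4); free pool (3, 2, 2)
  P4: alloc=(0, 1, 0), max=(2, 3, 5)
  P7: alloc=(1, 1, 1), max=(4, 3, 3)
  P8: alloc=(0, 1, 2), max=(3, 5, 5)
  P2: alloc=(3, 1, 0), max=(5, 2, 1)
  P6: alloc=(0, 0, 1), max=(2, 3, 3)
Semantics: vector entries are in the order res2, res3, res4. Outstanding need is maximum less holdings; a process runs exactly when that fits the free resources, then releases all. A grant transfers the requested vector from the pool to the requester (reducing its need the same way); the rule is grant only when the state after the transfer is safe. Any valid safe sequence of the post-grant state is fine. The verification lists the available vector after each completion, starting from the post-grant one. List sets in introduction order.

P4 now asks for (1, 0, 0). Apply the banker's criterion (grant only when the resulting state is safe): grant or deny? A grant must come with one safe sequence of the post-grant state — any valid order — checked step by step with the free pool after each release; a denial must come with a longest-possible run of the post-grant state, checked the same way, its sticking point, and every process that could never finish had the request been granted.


GRANT: granting preserves safety; a valid post-grant sequence is P2, P7, P6, P8, P4.
Key observation: with (2, 2, 2) left after the transfer, P2 can run at once — the state stays safe.
Verifying the post-grant state step by step:
  pool = (2, 2, 2)
  P2 needs (2, 1, 1) <= (2, 2, 2) -> finishes; pool += (3, 1, 0) = (5, 3, 2)
  P7 needs (3, 2, 2) <= (5, 3, 2) -> finishes; pool += (1, 1, 1) = (6, 4, 3)
  P6 needs (2, 3, 2) <= (6, 4, 3) -> finishes; pool += (0, 0, 1) = (6, 4, 4)
  P8 needs (3, 4, 3) <= (6, 4, 4) -> finishes; pool += (0, 1, 2) = (6, 5, 6)
  P4 needs (1, 2, 5) <= (6, 5, 6) -> finishes; pool += (1, 1, 0) = (7, 6, 6)


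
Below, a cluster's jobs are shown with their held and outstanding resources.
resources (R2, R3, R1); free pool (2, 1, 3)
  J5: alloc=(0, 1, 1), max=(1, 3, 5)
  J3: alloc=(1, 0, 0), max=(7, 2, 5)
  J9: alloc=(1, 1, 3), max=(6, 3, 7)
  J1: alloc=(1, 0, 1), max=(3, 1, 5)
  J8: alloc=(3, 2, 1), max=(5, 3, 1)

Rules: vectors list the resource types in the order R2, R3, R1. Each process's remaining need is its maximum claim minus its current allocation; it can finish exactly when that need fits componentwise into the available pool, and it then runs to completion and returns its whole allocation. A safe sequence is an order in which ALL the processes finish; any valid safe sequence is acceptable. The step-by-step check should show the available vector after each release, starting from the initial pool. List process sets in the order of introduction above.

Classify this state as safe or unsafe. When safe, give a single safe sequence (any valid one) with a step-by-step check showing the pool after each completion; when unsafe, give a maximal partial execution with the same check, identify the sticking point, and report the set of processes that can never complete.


SAFE. One safe sequence: J8, J9, J1, J5, J3.
Key observation: J8 marks the first exact bind of the order: its need (2, 1, 0) fits the free (2, 1, 3) with zero slack on a requested resource.
Verifying each step:
  pool = (2, 1, 3)
  J8: need (2, 1, 0) fits (2, 1, 3); releases (3, 2, 1), pool now (5, 3, 4)
  J9: need (5, 2, 4) fits (5, 3, 4); releases (1, 1, 3), pool now (6, 4, 7)
  J1: need (2, 1, 4) fits (6, 4, 7); releases (1, 0, 1), pool now (7, 4, 8)
  J5: need (1, 2, 4) fits (7, 4, 8); releases (0, 1, 1), pool now (7, 5, 9)
  J3: need (6, 2, 5) fits (7, 5, 9); releases (1, 0, 0), pool now (8, 5, 9)


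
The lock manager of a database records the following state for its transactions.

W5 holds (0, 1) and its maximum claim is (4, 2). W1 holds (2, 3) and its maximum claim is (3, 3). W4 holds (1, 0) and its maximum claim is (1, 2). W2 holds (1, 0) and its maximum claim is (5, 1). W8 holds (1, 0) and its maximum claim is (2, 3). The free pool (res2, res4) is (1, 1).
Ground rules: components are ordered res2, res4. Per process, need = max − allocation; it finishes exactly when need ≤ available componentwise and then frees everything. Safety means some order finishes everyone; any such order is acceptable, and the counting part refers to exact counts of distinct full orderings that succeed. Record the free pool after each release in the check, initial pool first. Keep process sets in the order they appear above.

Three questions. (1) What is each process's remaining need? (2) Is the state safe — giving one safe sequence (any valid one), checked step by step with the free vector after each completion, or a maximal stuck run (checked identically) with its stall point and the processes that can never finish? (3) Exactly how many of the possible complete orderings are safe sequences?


(1) Outstanding need per process (order res2, res4):
  W5: (4, 1)
  W1: (1, 0)
  W4: (0, 2)
  W2: (4, 1)
  W8: (1, 3)
(2) SAFE — a valid safe sequence is W1, W8, W2, W4, W5.
Key observation: W1 is the earliest step where a requested resource binds exactly: need (1, 0), pool (1, 1) at its turn.
Verifying each step:
  pool = (1, 1)
  W1: need (1, 0) fits (1, 1); releases (2, 3), pool now (3, 4)
  W8: need (1, 3) fits (3, 4); releases (1, 0), pool now (4, 4)
  W2: need (4, 1) fits (4, 4); releases (1, 0), pool now (5, 4)
  W4: need (0, 2) fits (5, 4); releases (1, 0), pool now (6, 4)
  W5: need (4, 1) fits (6, 4); releases (0, 1), pool now (6, 5)
(3) Exactly 12 of the possible complete orderings are safe sequences.


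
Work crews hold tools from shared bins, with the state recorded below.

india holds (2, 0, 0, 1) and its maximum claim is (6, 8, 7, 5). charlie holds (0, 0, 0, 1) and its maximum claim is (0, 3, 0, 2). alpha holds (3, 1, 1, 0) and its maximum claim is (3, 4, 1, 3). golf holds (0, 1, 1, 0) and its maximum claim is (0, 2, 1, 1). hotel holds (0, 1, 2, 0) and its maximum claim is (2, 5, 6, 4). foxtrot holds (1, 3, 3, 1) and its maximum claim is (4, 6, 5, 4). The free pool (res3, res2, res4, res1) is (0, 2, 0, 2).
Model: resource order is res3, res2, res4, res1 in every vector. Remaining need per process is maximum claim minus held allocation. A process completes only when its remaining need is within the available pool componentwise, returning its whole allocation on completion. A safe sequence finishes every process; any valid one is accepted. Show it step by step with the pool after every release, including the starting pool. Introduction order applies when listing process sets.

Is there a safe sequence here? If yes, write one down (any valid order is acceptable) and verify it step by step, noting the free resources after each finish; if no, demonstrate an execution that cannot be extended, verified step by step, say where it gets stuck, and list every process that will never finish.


SAFE. One safe sequence: golf, charlie, alpha, foxtrot, hotel, india.
Key observation: charlie is the earliest step where a requested resource binds exactly: need (0, 3, 0, 1), pool (0, 3, 1, 2) at its turn.
Verifying each step:
  pool = (0, 2, 0, 2)
  run golf (needs (0, 1, 0, 1), free (0, 2, 0, 2)); after release of (0, 1, 1, 0) the pool is (0, 3, 1, 2)
  run charlie (needs (0, 3, 0, 1), free (0, 3, 1, 2)); after release of (0, 0, 0, 1) the pool is (0, 3, 1, 3)
  run alpha (needs (0, 3, 0, 3), free (0, 3, 1, 3)); after release of (3, 1, 1, 0) the pool is (3, 4, 2, 3)
  run foxtrot (needs (3, 3, 2, 3), free (3, 4, 2, 3)); after release of (1, 3, 3, 1) the pool is (4, 7, 5, 4)
  run hotel (needs (2, 4, 4, 4), free (4, 7, 5, 4)); after release of (0, 1, 2, 0) the pool is (4, 8, 7, 4)
  run india (needs (4, 8, 7, 4), free (4, 8, 7, 4)); after release of (2, 0, 0, 1) the pool is (6, 8, 7, 5)


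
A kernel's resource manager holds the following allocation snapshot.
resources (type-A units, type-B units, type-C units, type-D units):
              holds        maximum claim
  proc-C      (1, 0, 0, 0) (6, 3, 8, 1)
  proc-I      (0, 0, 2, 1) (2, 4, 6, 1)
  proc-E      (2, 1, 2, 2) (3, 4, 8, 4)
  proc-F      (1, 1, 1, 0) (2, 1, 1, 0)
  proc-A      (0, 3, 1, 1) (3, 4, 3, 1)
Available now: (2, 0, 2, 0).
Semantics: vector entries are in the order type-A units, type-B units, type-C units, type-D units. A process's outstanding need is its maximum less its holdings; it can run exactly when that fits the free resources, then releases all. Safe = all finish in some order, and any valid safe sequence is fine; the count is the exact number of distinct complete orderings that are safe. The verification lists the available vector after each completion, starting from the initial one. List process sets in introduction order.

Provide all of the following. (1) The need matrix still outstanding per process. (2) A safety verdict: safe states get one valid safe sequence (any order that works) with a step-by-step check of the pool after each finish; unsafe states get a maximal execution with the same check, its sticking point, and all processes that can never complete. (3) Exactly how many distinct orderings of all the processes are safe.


(1) Outstanding need per process (order type-A units, type-B units, type-C units, type-D units):
  proc-C: (5, 3, 8, 1)
  proc-I: (2, 4, 4, 0)
  proc-E: (1, 3, 6, 2)
  proc-F: (1, 0, 0, 0)
  proc-A: (3, 1, 2, 0)
(2) SAFE. One safe sequence: proc-F, proc-A, proc-I, proc-E, proc-C.
Key observation: proc-A is the earliest step where a requested resource binds exactly: need (3, 1, 2, 0), pool (3, 1, 3, 0) at its turn.
Step-by-step check:
  pool = (2, 0, 2, 0)
  proc-F: need (1, 0, 0, 0) fits (2, 0, 2, 0); releases (1, 1, 1, 0), pool now (3, 1, 3, 0)
  proc-A: need (3, 1, 2, 0) fits (3, 1, 3, 0); releases (0, 3, 1, 1), pool now (3, 4, 4, 1)
  proc-I: need (2, 4, 4, 0) fits (3, 4, 4, 1); releases (0, 0, 2, 1), pool now (3, 4, 6, 2)
  proc-E: need (1, 3, 6, 2) fits (3, 4, 6, 2); releases (2, 1, 2, 2), pool now (5, 5, 8, 4)
  proc-C: need (5, 3, 8, 1) fits (5, 5, 8, 4); releases (1, 0, 0, 0), pool now (6, 5, 8, 4)
(3) The exact count: 1 of the possible complete orderings is a safe sequence.


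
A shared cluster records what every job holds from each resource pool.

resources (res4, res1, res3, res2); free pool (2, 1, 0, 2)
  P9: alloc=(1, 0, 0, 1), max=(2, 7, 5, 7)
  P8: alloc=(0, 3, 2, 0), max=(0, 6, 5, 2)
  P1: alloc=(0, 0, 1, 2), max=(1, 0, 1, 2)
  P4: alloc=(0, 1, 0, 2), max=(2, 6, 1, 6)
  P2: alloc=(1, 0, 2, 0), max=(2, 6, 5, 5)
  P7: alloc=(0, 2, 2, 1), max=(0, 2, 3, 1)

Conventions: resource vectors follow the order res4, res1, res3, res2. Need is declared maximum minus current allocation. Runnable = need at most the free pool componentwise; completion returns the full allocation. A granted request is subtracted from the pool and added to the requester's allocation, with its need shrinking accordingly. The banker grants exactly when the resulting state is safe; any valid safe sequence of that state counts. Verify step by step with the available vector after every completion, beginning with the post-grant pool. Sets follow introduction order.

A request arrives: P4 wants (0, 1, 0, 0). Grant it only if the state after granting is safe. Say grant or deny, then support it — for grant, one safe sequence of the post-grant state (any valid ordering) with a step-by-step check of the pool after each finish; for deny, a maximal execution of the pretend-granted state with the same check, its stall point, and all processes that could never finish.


DENY: after the grant no complete ordering would exist.
Key observation: the pool after P1, P7 is (2, 2, 3, 5); every surviving request exceeds it in res1, so progress ends there.
On the post-grant state, P1, P7 is a maximal run — nothing extends it. Verifying each step:
  pool = (2, 0, 0, 2)
  P1: need (1, 0, 0, 0) fits (2, 0, 0, 2); releases (0, 0, 1, 2), pool now (2, 0, 1, 4)
  P7: need (0, 0, 1, 0) fits (2, 0, 1, 4); releases (0, 2, 2, 1), pool now (2, 2, 3, 5)
  P9 cannot run: need (1, 7, 5, 6) vs free (2, 2, 3, 5) (insufficient res1, res3 and res2)
  P8 cannot run: need (0, 3, 3, 2) vs free (2, 2, 3, 5) (insufficient res1)
  P4 cannot run: need (2, 4, 1, 4) vs free (2, 2, 3, 5) (insufficient res1)
  P2 cannot run: need (1, 6, 3, 5) vs free (2, 2, 3, 5) (insufficient res1)
Processes that could never finish after the grant: P9, P8, P4 and P2.


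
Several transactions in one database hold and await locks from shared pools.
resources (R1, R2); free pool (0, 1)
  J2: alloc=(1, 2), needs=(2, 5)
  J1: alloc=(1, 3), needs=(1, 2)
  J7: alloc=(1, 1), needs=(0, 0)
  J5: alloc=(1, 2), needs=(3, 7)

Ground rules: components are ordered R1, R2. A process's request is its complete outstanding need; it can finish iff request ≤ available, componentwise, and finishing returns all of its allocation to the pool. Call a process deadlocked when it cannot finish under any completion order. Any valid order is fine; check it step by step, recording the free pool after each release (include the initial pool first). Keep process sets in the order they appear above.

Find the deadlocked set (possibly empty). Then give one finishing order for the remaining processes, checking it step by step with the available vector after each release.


The deadlocked set is empty.
Key observation: no deadlock: J7 fits now, and the freed resources carry the rest through.
A valid finishing order for the others: J7, J1, J2, J5. Check, step by step:
  pool = (0, 1)
  J7: need (0, 0) fits (0, 1); releases (1, 1), pool now (1, 2)
  J1: need (1, 2) fits (1, 2); releases (1, 3), pool now (2, 5)
  J2: need (2, 5) fits (2, 5); releases (1, 2), pool now (3, 7)
  J5: need (3, 7) fits (3, 7); releases (1, 2), pool now (4, 9)


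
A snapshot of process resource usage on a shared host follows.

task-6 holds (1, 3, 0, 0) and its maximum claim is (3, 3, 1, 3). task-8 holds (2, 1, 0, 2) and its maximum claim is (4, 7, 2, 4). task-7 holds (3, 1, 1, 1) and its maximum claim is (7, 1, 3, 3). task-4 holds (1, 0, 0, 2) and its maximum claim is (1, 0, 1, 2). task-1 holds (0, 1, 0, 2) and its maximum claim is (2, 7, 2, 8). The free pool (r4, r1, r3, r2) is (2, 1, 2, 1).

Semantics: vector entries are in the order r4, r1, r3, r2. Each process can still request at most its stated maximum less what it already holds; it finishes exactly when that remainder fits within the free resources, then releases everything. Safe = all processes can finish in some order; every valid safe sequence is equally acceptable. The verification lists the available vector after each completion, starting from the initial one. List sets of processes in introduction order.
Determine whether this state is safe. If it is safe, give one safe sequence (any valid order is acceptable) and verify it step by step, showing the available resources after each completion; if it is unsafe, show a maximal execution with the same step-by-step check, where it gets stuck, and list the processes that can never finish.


UNSAFE — no complete ordering exists.
Key observation: even finishing task-4, task-6, task-7 leaves just (7, 5, 3, 4) free — too little r1 for any of the remaining processes.
The run task-4, task-6, task-7 cannot be extended any further. Verifying each step:
  pool = (2, 1, 2, 1)
  task-4 needs (0, 0, 1, 0) <= (2, 1, 2, 1) -> finishes; pool += (1, 0, 0, 2) = (3, 1, 2, 3)
  task-6 needs (2, 0, 1, 3) <= (3, 1, 2, 3) -> finishes; pool += (1, 3, 0, 0) = (4, 4, 2, 3)
  task-7 needs (4, 0, 2, 2) <= (4, 4, 2, 3) -> finishes; pool += (3, 1, 1, 1) = (7, 5, 3, 4)
  blocked: task-8 wants (2, 6, 2, 2), pool (7, 5, 3, 4) — not enough r1
  blocked: task-1 wants (2, 6, 2, 6), pool (7, 5, 3, 4) — not enough r1 and r2
Never able to finish: task-8 and task-1.


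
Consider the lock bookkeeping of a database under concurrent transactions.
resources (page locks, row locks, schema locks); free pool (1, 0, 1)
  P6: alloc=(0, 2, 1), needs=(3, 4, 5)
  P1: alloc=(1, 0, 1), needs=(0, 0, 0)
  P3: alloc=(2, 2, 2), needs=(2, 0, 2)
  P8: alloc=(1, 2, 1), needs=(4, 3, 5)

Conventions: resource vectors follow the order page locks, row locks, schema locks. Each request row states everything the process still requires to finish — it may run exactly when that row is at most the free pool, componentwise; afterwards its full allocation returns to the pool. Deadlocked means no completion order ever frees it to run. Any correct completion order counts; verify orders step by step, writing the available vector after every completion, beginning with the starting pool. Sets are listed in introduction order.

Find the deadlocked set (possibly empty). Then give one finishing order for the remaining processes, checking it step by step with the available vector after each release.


Deadlocked: P6 and P8.
Key observation: no order helps: past P1, P3, the free pool tops out at (4, 2, 4), below what each blocked process needs in row locks.
One completion order for the rest: P1, P3. Verifying each step:
  pool = (1, 0, 1)
  P1 needs (0, 0, 0) <= (1, 0, 1) -> finishes; pool += (1, 0, 1) = (2, 0, 2)
  P3 needs (2, 0, 2) <= (2, 0, 2) -> finishes; pool += (2, 2, 2) = (4, 2, 4)
None of the blocked processes ever fits:
  P6 still needs (3, 4, 5) but only (4, 2, 4) is free — short on row locks and schema locks
  P8 still needs (4, 3, 5) but only (4, 2, 4) is free — short on row locks and schema locks


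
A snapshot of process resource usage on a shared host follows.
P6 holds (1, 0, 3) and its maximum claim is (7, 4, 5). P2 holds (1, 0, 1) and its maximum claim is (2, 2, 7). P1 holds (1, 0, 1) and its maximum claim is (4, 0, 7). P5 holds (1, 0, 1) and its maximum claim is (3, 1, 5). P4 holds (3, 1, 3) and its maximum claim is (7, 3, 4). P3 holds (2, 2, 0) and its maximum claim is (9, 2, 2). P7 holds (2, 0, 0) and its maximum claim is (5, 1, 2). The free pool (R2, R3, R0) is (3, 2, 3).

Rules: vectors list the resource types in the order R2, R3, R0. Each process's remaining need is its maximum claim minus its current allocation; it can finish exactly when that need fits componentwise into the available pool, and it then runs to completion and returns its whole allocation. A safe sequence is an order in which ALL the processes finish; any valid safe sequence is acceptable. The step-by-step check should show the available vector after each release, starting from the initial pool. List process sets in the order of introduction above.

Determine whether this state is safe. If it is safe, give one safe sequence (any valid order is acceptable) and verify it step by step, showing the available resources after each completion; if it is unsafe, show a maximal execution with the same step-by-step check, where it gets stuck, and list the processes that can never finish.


The state is SAFE; one workable sequence: P7, P4, P5, P3, P6, P1, P2.
Key observation: at P7 the run first touches a limit — (3, 1, 2) against (3, 2, 3), exact on a resource it actually requests.
Step-by-step check:
  pool = (3, 2, 3)
  P7: need (3, 1, 2) fits (3, 2, 3); releases (2, 0, 0), pool now (5, 2, 3)
  P4: need (4, 2, 1) fits (5, 2, 3); releases (3, 1, 3), pool now (8, 3, 6)
  P5: need (2, 1, 4) fits (8, 3, 6); releases (1, 0, 1), pool now (9, 3, 7)
  P3: need (7, 0, 2) fits (9, 3, 7); releases (2, 2, 0), pool now (11, 5, 7)
  P6: need (6, 4, 2) fits (11, 5, 7); releases (1, 0, 3), pool now (12, 5, 10)
  P1: need (3, 0, 6) fits (12, 5, 10); releases (1, 0, 1), pool now (13, 5, 11)
  P2: need (1, 2, 6) fits (13, 5, 11); releases (1, 0, 1), pool now (14, 5, 12)


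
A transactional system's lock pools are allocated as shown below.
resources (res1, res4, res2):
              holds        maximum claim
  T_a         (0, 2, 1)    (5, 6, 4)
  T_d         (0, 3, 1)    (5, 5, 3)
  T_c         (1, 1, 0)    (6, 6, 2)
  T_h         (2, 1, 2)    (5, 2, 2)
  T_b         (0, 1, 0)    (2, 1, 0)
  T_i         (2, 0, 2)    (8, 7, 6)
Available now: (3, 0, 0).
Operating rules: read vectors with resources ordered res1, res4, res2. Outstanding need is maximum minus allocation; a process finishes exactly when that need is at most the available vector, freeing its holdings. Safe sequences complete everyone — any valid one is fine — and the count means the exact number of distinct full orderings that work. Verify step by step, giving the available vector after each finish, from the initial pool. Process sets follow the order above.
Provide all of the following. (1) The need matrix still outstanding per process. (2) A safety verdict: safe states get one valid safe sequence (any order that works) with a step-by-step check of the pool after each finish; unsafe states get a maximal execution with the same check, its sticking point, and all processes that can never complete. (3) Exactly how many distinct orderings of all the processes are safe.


(1) Remaining need (order res1, res4, res2):
  T_a: (5, 4, 3)
  T_d: (5, 2, 2)
  T_c: (5, 5, 2)
  T_h: (3, 1, 0)
  T_b: (2, 0, 0)
  T_i: (6, 7, 4)
(2) SAFE. One safe sequence: T_b, T_h, T_d, T_c, T_a, T_i.
Key observation: T_h is the earliest step where a requested resource binds exactly: need (3, 1, 0), pool (3, 1, 0) at its turn.
Check, step by step:
  pool = (3, 0, 0)
  T_b: need (2, 0, 0) fits (3, 0, 0); releases (0, 1, 0), pool now (3, 1, 0)
  T_h: need (3, 1, 0) fits (3, 1, 0); releases (2, 1, 2), pool now (5, 2, 2)
  T_d: need (5, 2, 2) fits (5, 2, 2); releases (0, 3, 1), pool now (5, 5, 3)
  T_c: need (5, 5, 2) fits (5, 5, 3); releases (1, 1, 0), pool now (6, 6, 3)
  T_a: need (5, 4, 3) fits (6, 6, 3); releases (0, 2, 1), pool now (6, 8, 4)
  T_i: need (6, 7, 4) fits (6, 8, 4); releases (2, 0, 2), pool now (8, 8, 6)
(3) The exact count: 2 of the possible complete orderings are safe sequences.


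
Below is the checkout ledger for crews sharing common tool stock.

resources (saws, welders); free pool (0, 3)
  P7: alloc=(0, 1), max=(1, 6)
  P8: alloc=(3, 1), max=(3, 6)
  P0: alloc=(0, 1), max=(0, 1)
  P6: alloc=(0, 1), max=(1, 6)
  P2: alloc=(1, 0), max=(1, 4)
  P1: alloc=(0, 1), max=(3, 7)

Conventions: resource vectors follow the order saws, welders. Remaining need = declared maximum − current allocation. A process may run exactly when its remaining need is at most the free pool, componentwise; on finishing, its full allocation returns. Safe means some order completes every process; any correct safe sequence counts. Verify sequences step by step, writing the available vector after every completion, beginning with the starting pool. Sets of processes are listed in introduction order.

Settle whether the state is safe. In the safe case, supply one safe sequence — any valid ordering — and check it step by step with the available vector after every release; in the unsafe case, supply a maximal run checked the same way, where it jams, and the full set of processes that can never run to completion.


The state is UNSAFE.
Key observation: P0, P2 can finish, but then (1, 4) is all there is, and the blocked group's welders demands exceed it.
The run P0, P2 cannot be extended any further. Walking it through:
  pool = (0, 3)
  P0 needs (0, 0) <= (0, 3) -> finishes; pool += (0, 1) = (0, 4)
  P2 needs (0, 4) <= (0, 4) -> finishes; pool += (1, 0) = (1, 4)
  P7 cannot run: need (1, 5) vs free (1, 4) (insufficient welders)
  P8 cannot run: need (0, 5) vs free (1, 4) (insufficient welders)
  P6 cannot run: need (1, 5) vs free (1, 4) (insufficient welders)
  P1 cannot run: need (3, 6) vs free (1, 4) (insufficient saws and welders)
Permanently blocked: P7, P8, P6 and P1.


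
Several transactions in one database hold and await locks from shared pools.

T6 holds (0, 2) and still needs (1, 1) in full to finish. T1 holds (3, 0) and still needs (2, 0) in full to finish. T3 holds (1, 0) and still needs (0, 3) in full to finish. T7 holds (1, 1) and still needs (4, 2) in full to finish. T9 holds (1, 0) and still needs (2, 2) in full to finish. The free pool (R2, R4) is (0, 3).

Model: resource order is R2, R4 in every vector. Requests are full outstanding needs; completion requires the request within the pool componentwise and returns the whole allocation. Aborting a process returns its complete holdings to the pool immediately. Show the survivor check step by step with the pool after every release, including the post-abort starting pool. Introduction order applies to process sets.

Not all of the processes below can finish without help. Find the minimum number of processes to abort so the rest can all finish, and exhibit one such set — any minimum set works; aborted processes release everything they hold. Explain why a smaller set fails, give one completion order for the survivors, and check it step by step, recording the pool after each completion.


Minimum abort set: T7.
Key observation: aborting T7 returns (1, 1), and T9 — hopeless before — runs at step 2 with the returned capacity in the pool.
Why nothing smaller works: aborting no one leaves the state deadlocked as given.
Survivors finish in the order: T3, T9, T1, T6. Step-by-step check (pool after the aborts first):
  pool = (1, 4)
  T3: need (0, 3) fits (1, 4); releases (1, 0), pool now (2, 4)
  T9: need (2, 2) fits (2, 4); releases (1, 0), pool now (3, 4)
  T1: need (2, 0) fits (3, 4); releases (3, 0), pool now (6, 4)
  T6: need (1, 1) fits (6, 4); releases (0, 2), pool now (6, 6)


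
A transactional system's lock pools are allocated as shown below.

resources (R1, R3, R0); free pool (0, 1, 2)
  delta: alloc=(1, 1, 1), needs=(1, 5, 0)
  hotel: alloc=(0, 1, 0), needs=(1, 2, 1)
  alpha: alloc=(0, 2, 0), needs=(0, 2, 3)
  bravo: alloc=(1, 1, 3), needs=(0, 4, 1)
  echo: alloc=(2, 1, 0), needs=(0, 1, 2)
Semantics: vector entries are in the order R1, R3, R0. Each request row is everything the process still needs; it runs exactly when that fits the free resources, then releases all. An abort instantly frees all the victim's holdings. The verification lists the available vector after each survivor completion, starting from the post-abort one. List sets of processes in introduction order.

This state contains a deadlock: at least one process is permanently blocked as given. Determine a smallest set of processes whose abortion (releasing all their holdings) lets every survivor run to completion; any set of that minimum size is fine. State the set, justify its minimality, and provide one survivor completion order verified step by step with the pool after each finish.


Minimum abort set: alpha.
Key observation: the deadlocked bravo becomes finishable only because alpha released (0, 2, 0); it completes at step 2 below.
No smaller set exists: with zero aborts the deadlock remains.
One survivor order: echo, bravo, hotel, delta. Walking it through (post-abort pool first):
  pool = (0, 3, 2)
  echo needs (0, 1, 2) <= (0, 3, 2) -> finishes; pool += (2, 1, 0) = (2, 4, 2)
  bravo needs (0, 4, 1) <= (2, 4, 2) -> finishes; pool += (1, 1, 3) = (3, 5, 5)
  hotel needs (1, 2, 1) <= (3, 5, 5) -> finishes; pool += (0, 1, 0) = (3, 6, 5)
  delta needs (1, 5, 0) <= (3, 6, 5) -> finishes; pool += (1, 1, 1) = (4, 7, 6)


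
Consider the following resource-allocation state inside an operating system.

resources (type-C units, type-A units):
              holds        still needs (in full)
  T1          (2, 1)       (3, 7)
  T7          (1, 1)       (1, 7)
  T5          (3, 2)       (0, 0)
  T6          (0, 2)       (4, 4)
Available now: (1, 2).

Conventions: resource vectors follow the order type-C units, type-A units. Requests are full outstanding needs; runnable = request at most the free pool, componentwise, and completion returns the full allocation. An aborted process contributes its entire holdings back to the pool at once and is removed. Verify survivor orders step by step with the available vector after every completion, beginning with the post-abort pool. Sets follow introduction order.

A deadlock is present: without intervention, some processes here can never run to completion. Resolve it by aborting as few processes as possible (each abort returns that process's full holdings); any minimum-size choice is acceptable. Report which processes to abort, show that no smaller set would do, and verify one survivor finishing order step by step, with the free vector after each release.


Minimum abort set: T1.
Key observation: the deadlocked T7 becomes finishable only because T1 released (2, 1); it completes at step 3 below.
Minimality: the empty abort set fails — the state is deadlocked as it stands.
One survivor order: T5, T6, T7. Walking it through (post-abort pool first):
  pool = (3, 3)
  run T5 (needs (0, 0), free (3, 3)); after release of (3, 2) the pool is (6, 5)
  run T6 (needs (4, 4), free (6, 5)); after release of (0, 2) the pool is (6, 7)
  run T7 (needs (1, 7), free (6, 7)); after release of (1, 1) the pool is (7, 8)


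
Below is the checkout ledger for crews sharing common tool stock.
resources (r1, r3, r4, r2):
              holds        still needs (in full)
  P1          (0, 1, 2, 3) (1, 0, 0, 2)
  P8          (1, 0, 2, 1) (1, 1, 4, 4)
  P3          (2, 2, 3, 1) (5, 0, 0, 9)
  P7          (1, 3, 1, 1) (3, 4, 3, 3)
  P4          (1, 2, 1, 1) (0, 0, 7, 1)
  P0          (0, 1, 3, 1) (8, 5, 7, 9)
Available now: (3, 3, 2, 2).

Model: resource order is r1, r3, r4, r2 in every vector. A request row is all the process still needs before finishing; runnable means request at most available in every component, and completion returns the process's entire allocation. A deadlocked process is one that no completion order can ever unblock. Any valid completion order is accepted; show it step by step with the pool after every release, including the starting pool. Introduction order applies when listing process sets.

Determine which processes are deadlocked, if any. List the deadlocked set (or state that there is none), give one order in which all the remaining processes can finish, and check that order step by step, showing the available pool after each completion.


Deadlocked: P3 and P0.
Key observation: the wall is r2: completing P1, P7, P8, P4 brings the pool only to (6, 9, 8, 8), and all the rest need more.
A valid finishing order for the others: P1, P7, P8, P4. Walking it through:
  pool = (3, 3, 2, 2)
  run P1 (needs (1, 0, 0, 2), free (3, 3, 2, 2)); after release of (0, 1, 2, 3) the pool is (3, 4, 4, 5)
  run P7 (needs (3, 4, 3, 3), free (3, 4, 4, 5)); after release of (1, 3, 1, 1) the pool is (4, 7, 5, 6)
  run P8 (needs (1, 1, 4, 4), free (4, 7, 5, 6)); after release of (1, 0, 2, 1) the pool is (5, 7, 7, 7)
  run P4 (needs (0, 0, 7, 1), free (5, 7, 7, 7)); after release of (1, 2, 1, 1) the pool is (6, 9, 8, 8)
None of the blocked processes ever fits:
  P3 still needs (5, 0, 0, 9) but only (6, 9, 8, 8) is free — short on r2
  P0 still needs (8, 5, 7, 9) but only (6, 9, 8, 8) is free — short on r1 and r2


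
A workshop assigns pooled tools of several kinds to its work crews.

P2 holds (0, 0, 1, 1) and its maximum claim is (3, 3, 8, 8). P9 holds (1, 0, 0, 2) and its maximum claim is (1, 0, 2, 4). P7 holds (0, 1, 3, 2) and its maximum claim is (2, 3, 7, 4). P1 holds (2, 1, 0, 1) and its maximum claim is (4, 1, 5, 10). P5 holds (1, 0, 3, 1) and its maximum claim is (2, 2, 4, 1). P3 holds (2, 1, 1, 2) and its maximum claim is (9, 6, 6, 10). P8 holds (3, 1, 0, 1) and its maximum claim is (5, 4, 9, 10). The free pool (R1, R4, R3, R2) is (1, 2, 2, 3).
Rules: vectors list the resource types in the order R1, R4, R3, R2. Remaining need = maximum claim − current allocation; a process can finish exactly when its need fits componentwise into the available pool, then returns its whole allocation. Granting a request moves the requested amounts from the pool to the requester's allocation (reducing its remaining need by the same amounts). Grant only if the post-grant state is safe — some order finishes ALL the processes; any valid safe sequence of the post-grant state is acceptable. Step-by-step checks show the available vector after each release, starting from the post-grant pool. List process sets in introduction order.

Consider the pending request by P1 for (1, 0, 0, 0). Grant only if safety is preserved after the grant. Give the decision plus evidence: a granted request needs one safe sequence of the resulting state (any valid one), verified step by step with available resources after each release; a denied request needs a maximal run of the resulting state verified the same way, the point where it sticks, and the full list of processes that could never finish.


DENY. Granting would leave the state unsafe.
Key observation: after P9, P5, P7 the pool peaks at (2, 3, 8, 8), and each blocked process is short somewhere: P2 on R1; P1 on R2; P3 on R1, R4; P8 on R3, R2.
After a pretend grant, a maximal execution: P9, P5, P7 — then nothing else fits. Check, step by step:
  pool = (0, 2, 2, 3)
  P9 needs (0, 0, 2, 2) <= (0, 2, 2, 3) -> finishes; pool += (1, 0, 0, 2) = (1, 2, 2, 5)
  P5 needs (1, 2, 1, 0) <= (1, 2, 2, 5) -> finishes; pool += (1, 0, 3, 1) = (2, 2, 5, 6)
  P7 needs (2, 2, 4, 2) <= (2, 2, 5, 6) -> finishes; pool += (0, 1, 3, 2) = (2, 3, 8, 8)
  P2 still needs (3, 3, 7, 7) but only (2, 3, 8, 8) is free — short on R1
  P1 still needs (1, 0, 5, 9) but only (2, 3, 8, 8) is free — short on R2
  P3 still needs (7, 5, 5, 8) but only (2, 3, 8, 8) is free — short on R1 and R4
  P8 still needs (2, 3, 9, 9) but only (2, 3, 8, 8) is free — short on R3 and R2
Post-grant, the permanently blocked set is P2, P1, P3 and P8.
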